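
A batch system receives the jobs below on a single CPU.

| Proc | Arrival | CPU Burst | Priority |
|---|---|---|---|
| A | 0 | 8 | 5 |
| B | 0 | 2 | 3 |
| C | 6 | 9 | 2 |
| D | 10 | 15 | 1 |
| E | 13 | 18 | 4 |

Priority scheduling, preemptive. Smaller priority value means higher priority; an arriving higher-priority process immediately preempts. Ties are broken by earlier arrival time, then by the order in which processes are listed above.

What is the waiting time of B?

Timeline: | B 0-2 | A 2-6 | C 6-10 | D 10-25 | C 25-30 | E 30-48 | A 48-52 |
Completion: A=52  B=2  C=30  D=25  E=48
Turnaround (C−A): A=52  B=2  C=24  D=15  E=35
Waiting(B) = turnaround − burst = 2 − 2 = 0

0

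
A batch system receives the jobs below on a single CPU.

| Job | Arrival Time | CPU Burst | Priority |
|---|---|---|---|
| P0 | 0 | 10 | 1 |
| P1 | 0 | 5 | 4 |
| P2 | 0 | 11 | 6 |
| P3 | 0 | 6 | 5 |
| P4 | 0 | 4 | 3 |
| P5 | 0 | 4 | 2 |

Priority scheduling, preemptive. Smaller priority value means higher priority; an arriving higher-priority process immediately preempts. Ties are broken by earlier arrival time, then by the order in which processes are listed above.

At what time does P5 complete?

Timeline: | P0 0-10 | P5 10-14 | P4 14-18 | P1 18-23 | P3 23-29 | P2 29-40 |
Completion: P0=10  P1=23  P2=40  P3=29  P4=18  P5=14
Turnaround (C−A): P0=10  P1=23  P2=40  P3=29  P4=18  P5=14

14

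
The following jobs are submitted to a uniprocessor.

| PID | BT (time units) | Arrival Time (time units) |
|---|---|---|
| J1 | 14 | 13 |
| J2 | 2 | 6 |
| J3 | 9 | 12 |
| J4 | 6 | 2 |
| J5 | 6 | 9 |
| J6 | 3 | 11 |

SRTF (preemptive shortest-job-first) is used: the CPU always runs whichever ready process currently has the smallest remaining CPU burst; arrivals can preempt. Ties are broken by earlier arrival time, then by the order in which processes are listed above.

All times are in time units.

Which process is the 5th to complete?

J3

Schedule: | idle 0-2 | J4 2-8 | J2 8-10 | J5 10-11 | J6 11-14 | J5 14-19 | J3 19-28 | J1 28-42 |
Completion: J1=42  J2=10  J3=28  J4=8  J5=19  J6=14
Turnaround (C−A): J1=29  J2=4  J3=16  J4=6  J5=10  J6=3
Finish order: J4 → J2 → J6 → J5 → J3 → J1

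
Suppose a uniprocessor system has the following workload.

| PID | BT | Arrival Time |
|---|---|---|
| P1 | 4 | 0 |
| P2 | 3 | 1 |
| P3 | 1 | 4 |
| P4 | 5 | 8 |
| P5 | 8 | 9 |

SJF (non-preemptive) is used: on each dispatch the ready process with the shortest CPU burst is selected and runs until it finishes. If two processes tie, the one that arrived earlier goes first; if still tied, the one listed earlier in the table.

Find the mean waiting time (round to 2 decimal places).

Timeline: | P1 0-4 | P3 4-5 | P2 5-8 | P4 8-13 | P5 13-21 |
Completion: P1=4  P2=8  P3=5  P4=13  P5=21
Waiting times: P1=0, P2=4, P3=0, P4=0, P5=4
Average waiting = (0+4+0+0+4) / 5 = 8/5 = 1.60

1.60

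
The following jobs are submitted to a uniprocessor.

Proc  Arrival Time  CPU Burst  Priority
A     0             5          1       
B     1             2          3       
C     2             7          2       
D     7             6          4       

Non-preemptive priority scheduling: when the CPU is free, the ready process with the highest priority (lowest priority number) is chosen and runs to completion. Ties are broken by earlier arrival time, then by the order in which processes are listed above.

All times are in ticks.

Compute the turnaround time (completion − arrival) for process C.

10

Timeline: | A 0-5 | C 5-12 | B 12-14 | D 14-20 |
Completion: A=5  B=14  C=12  D=20
Turnaround(C) = completion − arrival = 12 − 2 = 10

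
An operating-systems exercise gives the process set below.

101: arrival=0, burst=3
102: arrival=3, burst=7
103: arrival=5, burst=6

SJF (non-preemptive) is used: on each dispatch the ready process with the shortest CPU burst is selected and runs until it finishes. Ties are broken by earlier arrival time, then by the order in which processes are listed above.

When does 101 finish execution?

3

Schedule: | 101 0-3 | 102 3-10 | 103 10-16 |
Completion: 101=3  102=10  103=16
Turnaround (C−A): 101=3  102=7  103=11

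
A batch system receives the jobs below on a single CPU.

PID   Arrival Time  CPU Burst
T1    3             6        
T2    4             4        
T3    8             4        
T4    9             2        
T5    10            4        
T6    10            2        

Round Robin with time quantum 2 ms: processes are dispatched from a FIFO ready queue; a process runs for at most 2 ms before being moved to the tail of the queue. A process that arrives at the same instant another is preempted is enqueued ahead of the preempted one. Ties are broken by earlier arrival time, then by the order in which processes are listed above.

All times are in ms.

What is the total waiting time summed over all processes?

Schedule: | idle 0-3 | T1 3-5 | T2 5-7 | T1 7-9 | T2 9-11 | T3 11-13 | T4 13-15 | T1 15-17 | T5 17-19 | T6 19-21 | T3 21-23 | T5 23-25 |
Completion: T1=17  T2=11  T3=23  T4=15  T5=25  T6=21
Waiting = turnaround − burst: T1=8, T2=3, T3=11, T4=4, T5=11, T6=9
Total waiting = 8 + 3 + 11 + 4 + 11 + 9 = 46

46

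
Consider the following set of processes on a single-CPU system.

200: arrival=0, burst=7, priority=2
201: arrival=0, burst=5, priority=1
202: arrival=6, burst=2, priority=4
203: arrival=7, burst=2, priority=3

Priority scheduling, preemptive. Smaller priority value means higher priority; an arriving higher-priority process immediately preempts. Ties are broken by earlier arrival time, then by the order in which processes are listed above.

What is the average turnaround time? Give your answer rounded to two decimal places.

Schedule: | 201 0-5 | 200 5-12 | 203 12-14 | 202 14-16 |
Completion: 200=12  201=5  202=16  203=14
Turnaround (C−A): 200=12  201=5  202=10  203=7
Turnaround times: 200=12, 201=5, 202=10, 203=7
Average turnaround = (12+5+10+7) / 4 = 34/4 = 8.50

8.50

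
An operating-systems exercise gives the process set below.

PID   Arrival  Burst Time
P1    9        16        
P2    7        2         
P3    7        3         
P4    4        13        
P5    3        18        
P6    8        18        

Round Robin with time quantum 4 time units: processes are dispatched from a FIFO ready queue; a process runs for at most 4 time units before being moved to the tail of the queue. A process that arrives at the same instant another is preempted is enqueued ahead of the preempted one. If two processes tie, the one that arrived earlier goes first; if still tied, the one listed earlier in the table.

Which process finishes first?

Schedule: | idle 0-3 | P5 3-7 | P4 7-11 | P2 11-13 | P3 13-16 | P5 16-20 | P6 20-24 | P1 24-28 | P4 28-32 | P5 32-36 | P6 36-40 | P1 40-44 | P4 44-48 | P5 48-52 | P6 52-56 | P1 56-60 | P4 60-61 | P5 61-63 | P6 63-67 | P1 67-71 | P6 71-73 |
Completion: P1=71  P2=13  P3=16  P4=61  P5=63  P6=73
Turnaround (C−A): P1=62  P2=6  P3=9  P4=57  P5=60  P6=65
Finish order: P2 → P3 → P4 → P5 → P1 → P6

P2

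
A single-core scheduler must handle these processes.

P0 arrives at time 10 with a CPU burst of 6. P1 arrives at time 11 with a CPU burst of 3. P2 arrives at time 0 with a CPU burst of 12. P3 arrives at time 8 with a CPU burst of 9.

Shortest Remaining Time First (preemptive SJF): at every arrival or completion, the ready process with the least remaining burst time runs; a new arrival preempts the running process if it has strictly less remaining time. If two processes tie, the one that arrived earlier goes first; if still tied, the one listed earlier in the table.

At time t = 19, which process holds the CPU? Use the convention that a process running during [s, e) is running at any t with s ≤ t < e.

Gantt: | P2 0-12 | P1 12-15 | P0 15-21 | P3 21-30 |
Completion: P0=21  P1=15  P2=12  P3=30
Turnaround (C−A): P0=11  P1=4  P2=12  P3=22

P0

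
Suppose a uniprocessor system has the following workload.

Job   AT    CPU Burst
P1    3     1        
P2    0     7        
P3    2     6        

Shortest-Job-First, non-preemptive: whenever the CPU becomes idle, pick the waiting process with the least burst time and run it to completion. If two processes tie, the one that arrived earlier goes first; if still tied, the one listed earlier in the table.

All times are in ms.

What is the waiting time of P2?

Gantt: | P2 0-7 | P1 7-8 | P3 8-14 |
Completion: P1=8  P2=7  P3=14
Turnaround (C−A): P1=5  P2=7  P3=12
Waiting(P2) = turnaround − burst = 7 − 7 = 0

0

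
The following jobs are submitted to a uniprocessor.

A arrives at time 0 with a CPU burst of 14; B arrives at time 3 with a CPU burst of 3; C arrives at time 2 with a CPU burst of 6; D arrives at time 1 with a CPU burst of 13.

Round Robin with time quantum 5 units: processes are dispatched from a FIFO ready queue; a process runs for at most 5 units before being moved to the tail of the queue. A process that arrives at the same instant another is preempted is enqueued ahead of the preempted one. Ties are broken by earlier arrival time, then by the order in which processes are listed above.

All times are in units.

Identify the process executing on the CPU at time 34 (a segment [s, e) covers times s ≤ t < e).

D

Timeline: | A 0-5 | D 5-10 | C 10-15 | B 15-18 | A 18-23 | D 23-28 | C 28-29 | A 29-33 | D 33-36 |
Completion: A=33  B=18  C=29  D=36
Turnaround (C−A): A=33  B=15  C=27  D=35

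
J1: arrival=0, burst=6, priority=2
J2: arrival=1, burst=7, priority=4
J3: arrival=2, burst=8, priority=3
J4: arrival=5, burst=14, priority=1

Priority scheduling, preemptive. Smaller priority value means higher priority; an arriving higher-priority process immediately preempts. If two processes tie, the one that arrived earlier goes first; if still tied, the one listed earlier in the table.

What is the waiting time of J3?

Schedule: | J1 0-5 | J4 5-19 | J1 19-20 | J3 20-28 | J2 28-35 |
Completion: J1=20  J2=35  J3=28  J4=19
Waiting(J3) = turnaround − burst = 26 − 8 = 18

18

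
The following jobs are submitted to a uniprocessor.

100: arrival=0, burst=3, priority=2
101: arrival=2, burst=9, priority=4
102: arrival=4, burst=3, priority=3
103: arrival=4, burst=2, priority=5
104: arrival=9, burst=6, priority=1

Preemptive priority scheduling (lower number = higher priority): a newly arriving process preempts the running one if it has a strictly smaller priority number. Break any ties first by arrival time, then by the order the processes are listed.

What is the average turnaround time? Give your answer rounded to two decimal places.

10.00

Timeline: | 100 0-3 | 101 3-4 | 102 4-7 | 101 7-9 | 104 9-15 | 101 15-21 | 103 21-23 |
Completion: 100=3  101=21  102=7  103=23  104=15
Turnaround (C−A): 100=3  101=19  102=3  103=19  104=6
Turnaround times: 100=3, 101=19, 102=3, 103=19, 104=6
Average turnaround = (3+19+3+19+6) / 5 = 50/5 = 10.00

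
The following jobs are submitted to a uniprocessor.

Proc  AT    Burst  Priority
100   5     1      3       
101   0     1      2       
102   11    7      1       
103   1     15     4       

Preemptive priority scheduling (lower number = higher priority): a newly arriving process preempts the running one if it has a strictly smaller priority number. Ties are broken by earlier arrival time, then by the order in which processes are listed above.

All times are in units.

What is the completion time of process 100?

Gantt: | 101 0-1 | 103 1-5 | 100 5-6 | 103 6-11 | 102 11-18 | 103 18-24 |
Completion: 100=6  101=1  102=18  103=24
Turnaround (C−A): 100=1  101=1  102=7  103=23

6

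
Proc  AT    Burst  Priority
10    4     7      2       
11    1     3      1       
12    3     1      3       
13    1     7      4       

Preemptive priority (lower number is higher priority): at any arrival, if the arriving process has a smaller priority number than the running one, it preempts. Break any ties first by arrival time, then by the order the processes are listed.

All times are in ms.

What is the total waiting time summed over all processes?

Timeline: | idle 0-1 | 11 1-4 | 10 4-11 | 12 11-12 | 13 12-19 |
Completion: 10=11  11=4  12=12  13=19
Waiting = turnaround − burst: 10=0, 11=0, 12=8, 13=11
Total waiting = 0 + 0 + 8 + 11 = 19

19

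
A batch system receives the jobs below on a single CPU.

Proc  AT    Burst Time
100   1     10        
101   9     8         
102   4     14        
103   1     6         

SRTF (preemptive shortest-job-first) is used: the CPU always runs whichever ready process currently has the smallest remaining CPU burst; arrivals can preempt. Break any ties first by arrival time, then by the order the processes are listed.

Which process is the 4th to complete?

Timeline: | idle 0-1 | 103 1-7 | 100 7-17 | 101 17-25 | 102 25-39 |
Completion: 100=17  101=25  102=39  103=7
Turnaround (C−A): 100=16  101=16  102=35  103=6
Finish order: 103 → 100 → 101 → 102

102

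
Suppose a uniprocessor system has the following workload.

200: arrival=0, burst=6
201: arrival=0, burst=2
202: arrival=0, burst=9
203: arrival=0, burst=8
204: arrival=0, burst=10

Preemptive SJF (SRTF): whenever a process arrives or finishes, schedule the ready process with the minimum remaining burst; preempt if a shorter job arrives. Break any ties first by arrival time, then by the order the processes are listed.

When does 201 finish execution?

Gantt: | 201 0-2 | 200 2-8 | 203 8-16 | 202 16-25 | 204 25-35 |
Completion: 200=8  201=2  202=25  203=16  204=35
Turnaround (C−A): 200=8  201=2  202=25  203=16  204=35

2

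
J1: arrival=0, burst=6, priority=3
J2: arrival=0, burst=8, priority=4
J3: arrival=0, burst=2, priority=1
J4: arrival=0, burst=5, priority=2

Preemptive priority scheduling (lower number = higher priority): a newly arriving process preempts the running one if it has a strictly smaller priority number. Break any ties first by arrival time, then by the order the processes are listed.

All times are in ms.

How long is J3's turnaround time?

2

Schedule: | J3 0-2 | J4 2-7 | J1 7-13 | J2 13-21 |
Completion: J1=13  J2=21  J3=2  J4=7
Turnaround (C−A): J1=13  J2=21  J3=2  J4=7
Turnaround(J3) = completion − arrival = 2 − 0 = 2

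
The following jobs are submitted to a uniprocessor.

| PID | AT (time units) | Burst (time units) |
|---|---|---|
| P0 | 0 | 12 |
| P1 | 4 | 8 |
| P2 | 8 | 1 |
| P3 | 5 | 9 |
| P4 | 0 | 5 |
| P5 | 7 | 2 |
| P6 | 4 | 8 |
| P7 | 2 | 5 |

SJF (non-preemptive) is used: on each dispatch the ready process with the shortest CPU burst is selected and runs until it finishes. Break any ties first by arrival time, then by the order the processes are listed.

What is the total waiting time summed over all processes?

Timeline: | P4 0-5 | P7 5-10 | P2 10-11 | P5 11-13 | P1 13-21 | P6 21-29 | P3 29-38 | P0 38-50 |
Completion: P0=50  P1=21  P2=11  P3=38  P4=5  P5=13  P6=29  P7=10
Waiting = turnaround − burst: P0=38, P1=9, P2=2, P3=24, P4=0, P5=4, P6=17, P7=3
Total waiting = 38 + 9 + 2 + 24 + 0 + 4 + 17 + 3 = 97

97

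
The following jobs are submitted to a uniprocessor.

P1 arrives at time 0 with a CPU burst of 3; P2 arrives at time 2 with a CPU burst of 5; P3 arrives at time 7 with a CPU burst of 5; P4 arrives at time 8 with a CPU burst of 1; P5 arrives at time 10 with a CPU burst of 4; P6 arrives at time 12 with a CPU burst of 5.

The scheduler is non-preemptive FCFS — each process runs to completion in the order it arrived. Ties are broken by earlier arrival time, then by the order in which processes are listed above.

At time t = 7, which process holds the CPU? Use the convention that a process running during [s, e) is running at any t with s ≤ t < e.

P2

Gantt: | P1 0-3 | P2 3-8 | P3 8-13 | P4 13-14 | P5 14-18 | P6 18-23 |
Completion: P1=3  P2=8  P3=13  P4=14  P5=18  P6=23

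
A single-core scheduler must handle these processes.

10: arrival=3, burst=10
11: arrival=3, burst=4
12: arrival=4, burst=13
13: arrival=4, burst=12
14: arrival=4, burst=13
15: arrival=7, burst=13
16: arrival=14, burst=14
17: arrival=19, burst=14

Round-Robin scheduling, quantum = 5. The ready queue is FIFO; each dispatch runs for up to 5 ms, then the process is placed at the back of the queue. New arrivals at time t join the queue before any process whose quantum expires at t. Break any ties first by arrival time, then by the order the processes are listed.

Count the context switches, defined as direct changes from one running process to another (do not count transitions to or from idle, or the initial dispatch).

20

Gantt: | idle 0-3 | 10 3-8 | 11 8-12 | 12 12-17 | 13 17-22 | 14 22-27 | 15 27-32 | 10 32-37 | 16 37-42 | 12 42-47 | 17 47-52 | 13 52-57 | 14 57-62 | 15 62-67 | 16 67-72 | 12 72-75 | 17 75-80 | 13 80-82 | 14 82-85 | 15 85-88 | 16 88-92 | 17 92-96 |
Completion: 10=37  11=12  12=75  13=82  14=85  15=88  16=92  17=96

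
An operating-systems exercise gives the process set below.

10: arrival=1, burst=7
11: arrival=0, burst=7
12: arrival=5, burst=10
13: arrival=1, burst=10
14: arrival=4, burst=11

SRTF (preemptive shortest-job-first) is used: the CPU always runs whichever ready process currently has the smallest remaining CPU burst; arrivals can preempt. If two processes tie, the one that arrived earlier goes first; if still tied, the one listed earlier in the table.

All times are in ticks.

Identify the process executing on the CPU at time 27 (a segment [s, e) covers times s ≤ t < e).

Gantt: | 11 0-7 | 10 7-14 | 13 14-24 | 12 24-34 | 14 34-45 |
Completion: 10=14  11=7  12=34  13=24  14=45

12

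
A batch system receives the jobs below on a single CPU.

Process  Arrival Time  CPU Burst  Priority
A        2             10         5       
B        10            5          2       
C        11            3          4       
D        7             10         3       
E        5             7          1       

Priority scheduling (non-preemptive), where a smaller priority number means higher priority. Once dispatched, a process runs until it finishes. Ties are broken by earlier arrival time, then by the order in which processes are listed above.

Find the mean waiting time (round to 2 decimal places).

Timeline: | idle 0-2 | A 2-12 | E 12-19 | B 19-24 | D 24-34 | C 34-37 |
Completion: A=12  B=24  C=37  D=34  E=19
Waiting times: A=0, B=9, C=23, D=17, E=7
Average waiting = (0+9+23+17+7) / 5 = 56/5 = 11.20

11.20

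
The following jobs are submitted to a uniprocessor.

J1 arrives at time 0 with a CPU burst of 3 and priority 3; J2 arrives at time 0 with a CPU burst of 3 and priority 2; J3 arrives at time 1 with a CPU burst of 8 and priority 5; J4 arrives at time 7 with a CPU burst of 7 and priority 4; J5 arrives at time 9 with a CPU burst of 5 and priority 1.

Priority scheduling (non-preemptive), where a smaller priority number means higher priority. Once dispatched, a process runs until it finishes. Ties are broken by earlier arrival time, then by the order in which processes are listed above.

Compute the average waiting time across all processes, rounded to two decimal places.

5.00

Schedule: | J2 0-3 | J1 3-6 | J3 6-14 | J5 14-19 | J4 19-26 |
Completion: J1=6  J2=3  J3=14  J4=26  J5=19
Waiting times: J1=3, J2=0, J3=5, J4=12, J5=5
Average waiting = (3+0+5+12+5) / 5 = 25/5 = 5.00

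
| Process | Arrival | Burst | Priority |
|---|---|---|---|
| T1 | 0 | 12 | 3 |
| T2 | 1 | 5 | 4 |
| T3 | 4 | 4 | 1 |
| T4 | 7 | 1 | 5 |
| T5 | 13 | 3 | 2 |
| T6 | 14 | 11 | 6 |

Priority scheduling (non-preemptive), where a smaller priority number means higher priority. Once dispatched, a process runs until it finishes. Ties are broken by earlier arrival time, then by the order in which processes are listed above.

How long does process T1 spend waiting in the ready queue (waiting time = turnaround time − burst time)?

Schedule: | T1 0-12 | T3 12-16 | T5 16-19 | T2 19-24 | T4 24-25 | T6 25-36 |
Completion: T1=12  T2=24  T3=16  T4=25  T5=19  T6=36
Waiting(T1) = turnaround − burst = 12 − 12 = 0

0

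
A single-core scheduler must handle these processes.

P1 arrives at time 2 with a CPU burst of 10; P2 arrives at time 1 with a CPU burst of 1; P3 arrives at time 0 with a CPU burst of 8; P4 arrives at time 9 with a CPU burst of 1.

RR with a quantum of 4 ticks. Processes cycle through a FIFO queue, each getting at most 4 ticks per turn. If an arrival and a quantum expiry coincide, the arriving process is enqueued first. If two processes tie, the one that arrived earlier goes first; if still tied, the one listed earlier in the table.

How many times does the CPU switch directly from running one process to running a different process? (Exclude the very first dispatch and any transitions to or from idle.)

5

Gantt: | P3 0-4 | P2 4-5 | P1 5-9 | P3 9-13 | P4 13-14 | P1 14-20 |
Completion: P1=20  P2=5  P3=13  P4=14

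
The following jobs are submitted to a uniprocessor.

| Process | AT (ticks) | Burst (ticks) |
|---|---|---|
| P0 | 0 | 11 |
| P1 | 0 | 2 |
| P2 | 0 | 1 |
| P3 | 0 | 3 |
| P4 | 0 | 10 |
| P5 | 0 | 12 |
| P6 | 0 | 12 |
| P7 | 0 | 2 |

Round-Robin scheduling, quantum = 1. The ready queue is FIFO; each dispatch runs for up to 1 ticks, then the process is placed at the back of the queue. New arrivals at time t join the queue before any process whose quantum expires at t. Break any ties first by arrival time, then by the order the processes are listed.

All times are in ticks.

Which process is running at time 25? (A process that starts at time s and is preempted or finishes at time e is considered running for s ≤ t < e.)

P4

Gantt: | P0 0-1 | P1 1-2 | P2 2-3 | P3 3-4 | P4 4-5 | P5 5-6 | P6 6-7 | P7 7-8 | P0 8-9 | P1 9-10 | P3 10-11 | P4 11-12 | P5 12-13 | P6 13-14 | P7 14-15 | P0 15-16 | P3 16-17 | P4 17-18 | P5 18-19 | P6 19-20 | P0 20-21 | P4 21-22 | P5 22-23 | P6 23-24 | P0 24-25 | P4 25-26 | P5 26-27 | P6 27-28 | P0 28-29 | P4 29-30 | P5 30-31 | P6 31-32 | P0 32-33 | P4 33-34 | P5 34-35 | P6 35-36 | P0 36-37 | P4 37-38 | P5 38-39 | P6 39-40 | P0 40-41 | P4 41-42 | P5 42-43 | P6 43-44 | P0 44-45 | P4 45-46 | P5 46-47 | P6 47-48 | P0 48-49 | P5 49-50 | P6 50-51 | P5 51-52 | P6 52-53 |
Completion: P0=49  P1=10  P2=3  P3=17  P4=46  P5=52  P6=53  P7=15
Turnaround (C−A): P0=49  P1=10  P2=3  P3=17  P4=46  P5=52  P6=53  P7=15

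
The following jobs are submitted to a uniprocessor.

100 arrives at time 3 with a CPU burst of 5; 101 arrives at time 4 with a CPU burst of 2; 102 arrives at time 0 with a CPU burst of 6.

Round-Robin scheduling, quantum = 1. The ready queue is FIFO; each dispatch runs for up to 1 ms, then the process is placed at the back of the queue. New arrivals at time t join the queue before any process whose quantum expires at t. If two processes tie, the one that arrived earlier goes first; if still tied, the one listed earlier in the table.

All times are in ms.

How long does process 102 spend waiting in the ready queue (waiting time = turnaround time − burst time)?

5

Timeline: | 102 0-3 | 100 3-4 | 102 4-5 | 101 5-6 | 100 6-7 | 102 7-8 | 101 8-9 | 100 9-10 | 102 10-11 | 100 11-13 |
Completion: 100=13  101=9  102=11
Waiting(102) = turnaround − burst = 11 − 6 = 5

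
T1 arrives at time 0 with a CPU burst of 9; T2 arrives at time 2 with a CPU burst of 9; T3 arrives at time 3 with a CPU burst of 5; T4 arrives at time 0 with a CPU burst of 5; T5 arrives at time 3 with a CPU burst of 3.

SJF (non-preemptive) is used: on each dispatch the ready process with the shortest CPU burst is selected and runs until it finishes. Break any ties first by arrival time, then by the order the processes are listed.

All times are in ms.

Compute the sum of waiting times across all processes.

40

Schedule: | T4 0-5 | T5 5-8 | T3 8-13 | T1 13-22 | T2 22-31 |
Completion: T1=22  T2=31  T3=13  T4=5  T5=8
Turnaround (C−A): T1=22  T2=29  T3=10  T4=5  T5=5
Waiting = turnaround − burst: T1=13, T2=20, T3=5, T4=0, T5=2
Total waiting = 13 + 20 + 5 + 0 + 2 = 40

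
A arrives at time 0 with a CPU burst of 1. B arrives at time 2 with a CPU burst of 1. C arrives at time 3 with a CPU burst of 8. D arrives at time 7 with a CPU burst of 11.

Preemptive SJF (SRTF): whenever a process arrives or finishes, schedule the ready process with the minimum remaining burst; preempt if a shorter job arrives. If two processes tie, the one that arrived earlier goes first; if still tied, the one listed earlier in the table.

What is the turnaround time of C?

Schedule: | A 0-1 | idle 1-2 | B 2-3 | C 3-11 | D 11-22 |
Completion: A=1  B=3  C=11  D=22
Turnaround(C) = completion − arrival = 11 − 3 = 8

8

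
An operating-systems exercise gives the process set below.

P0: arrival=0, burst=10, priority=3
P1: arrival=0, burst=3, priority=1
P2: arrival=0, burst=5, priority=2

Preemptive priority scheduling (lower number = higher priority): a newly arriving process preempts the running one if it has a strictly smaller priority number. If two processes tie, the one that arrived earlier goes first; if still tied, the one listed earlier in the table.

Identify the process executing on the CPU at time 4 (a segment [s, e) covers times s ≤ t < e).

Timeline: | P1 0-3 | P2 3-8 | P0 8-18 |
Completion: P0=18  P1=3  P2=8
Turnaround (C−A): P0=18  P1=3  P2=8

P2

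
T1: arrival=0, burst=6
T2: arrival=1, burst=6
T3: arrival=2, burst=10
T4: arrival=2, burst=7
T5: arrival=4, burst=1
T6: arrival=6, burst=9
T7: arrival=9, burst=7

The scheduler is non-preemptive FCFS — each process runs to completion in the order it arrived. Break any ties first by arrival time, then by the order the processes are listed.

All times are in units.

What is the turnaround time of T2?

Timeline: | T1 0-6 | T2 6-12 | T3 12-22 | T4 22-29 | T5 29-30 | T6 30-39 | T7 39-46 |
Completion: T1=6  T2=12  T3=22  T4=29  T5=30  T6=39  T7=46
Turnaround (C−A): T1=6  T2=11  T3=20  T4=27  T5=26  T6=33  T7=37
Turnaround(T2) = completion − arrival = 12 − 1 = 11

11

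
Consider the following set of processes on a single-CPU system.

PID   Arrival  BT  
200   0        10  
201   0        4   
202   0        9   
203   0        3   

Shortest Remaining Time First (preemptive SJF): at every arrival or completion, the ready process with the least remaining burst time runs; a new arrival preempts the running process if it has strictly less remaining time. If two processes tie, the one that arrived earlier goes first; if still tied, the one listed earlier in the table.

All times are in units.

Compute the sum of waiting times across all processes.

26

Schedule: | 203 0-3 | 201 3-7 | 202 7-16 | 200 16-26 |
Completion: 200=26  201=7  202=16  203=3
Turnaround (C−A): 200=26  201=7  202=16  203=3
Waiting = turnaround − burst: 200=16, 201=3, 202=7, 203=0
Total waiting = 16 + 3 + 7 + 0 = 26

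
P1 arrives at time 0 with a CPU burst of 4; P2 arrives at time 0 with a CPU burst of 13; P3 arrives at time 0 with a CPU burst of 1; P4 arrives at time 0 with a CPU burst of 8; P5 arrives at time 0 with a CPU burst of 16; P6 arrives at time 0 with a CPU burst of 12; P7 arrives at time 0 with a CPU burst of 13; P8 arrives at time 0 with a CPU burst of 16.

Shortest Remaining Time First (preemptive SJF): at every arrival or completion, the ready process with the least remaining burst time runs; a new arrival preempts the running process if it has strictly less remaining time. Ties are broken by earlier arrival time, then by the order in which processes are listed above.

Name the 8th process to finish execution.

P8

Schedule: | P3 0-1 | P1 1-5 | P4 5-13 | P6 13-25 | P2 25-38 | P7 38-51 | P5 51-67 | P8 67-83 |
Completion: P1=5  P2=38  P3=1  P4=13  P5=67  P6=25  P7=51  P8=83
Turnaround (C−A): P1=5  P2=38  P3=1  P4=13  P5=67  P6=25  P7=51  P8=83
Finish order: P3 → P1 → P4 → P6 → P2 → P7 → P5 → P8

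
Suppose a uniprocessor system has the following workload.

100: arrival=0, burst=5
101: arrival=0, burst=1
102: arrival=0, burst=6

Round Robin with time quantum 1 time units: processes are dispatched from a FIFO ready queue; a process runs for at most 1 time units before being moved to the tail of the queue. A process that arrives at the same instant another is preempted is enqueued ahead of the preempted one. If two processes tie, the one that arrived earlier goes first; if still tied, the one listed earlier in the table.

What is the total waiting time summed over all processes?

Gantt: | 100 0-1 | 101 1-2 | 102 2-3 | 100 3-4 | 102 4-5 | 100 5-6 | 102 6-7 | 100 7-8 | 102 8-9 | 100 9-10 | 102 10-12 |
Completion: 100=10  101=2  102=12
Turnaround (C−A): 100=10  101=2  102=12
Waiting = turnaround − burst: 100=5, 101=1, 102=6
Total waiting = 5 + 1 + 6 = 12

12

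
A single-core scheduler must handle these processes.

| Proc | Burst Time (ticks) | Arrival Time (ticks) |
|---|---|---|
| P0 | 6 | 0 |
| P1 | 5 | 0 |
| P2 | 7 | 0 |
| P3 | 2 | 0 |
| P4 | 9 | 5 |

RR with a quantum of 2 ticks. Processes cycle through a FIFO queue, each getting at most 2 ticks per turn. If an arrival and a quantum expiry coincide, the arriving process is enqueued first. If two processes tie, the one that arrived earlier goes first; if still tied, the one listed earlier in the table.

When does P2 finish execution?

Timeline: | P0 0-2 | P1 2-4 | P2 4-6 | P3 6-8 | P0 8-10 | P1 10-12 | P4 12-14 | P2 14-16 | P0 16-18 | P1 18-19 | P4 19-21 | P2 21-23 | P4 23-25 | P2 25-26 | P4 26-29 |
Completion: P0=18  P1=19  P2=26  P3=8  P4=29

26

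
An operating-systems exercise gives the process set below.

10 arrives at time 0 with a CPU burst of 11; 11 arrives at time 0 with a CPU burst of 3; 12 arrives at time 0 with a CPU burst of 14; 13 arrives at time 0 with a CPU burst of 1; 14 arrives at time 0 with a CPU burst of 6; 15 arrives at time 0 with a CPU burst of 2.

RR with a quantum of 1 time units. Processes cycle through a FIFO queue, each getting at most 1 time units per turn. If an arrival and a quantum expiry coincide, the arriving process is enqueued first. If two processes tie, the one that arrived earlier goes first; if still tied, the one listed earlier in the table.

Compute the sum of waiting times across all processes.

Timeline: | 10 0-1 | 11 1-2 | 12 2-3 | 13 3-4 | 14 4-5 | 15 5-6 | 10 6-7 | 11 7-8 | 12 8-9 | 14 9-10 | 15 10-11 | 10 11-12 | 11 12-13 | 12 13-14 | 14 14-15 | 10 15-16 | 12 16-17 | 14 17-18 | 10 18-19 | 12 19-20 | 14 20-21 | 10 21-22 | 12 22-23 | 14 23-24 | 10 24-25 | 12 25-26 | 10 26-27 | 12 27-28 | 10 28-29 | 12 29-30 | 10 30-31 | 12 31-32 | 10 32-33 | 12 33-37 |
Completion: 10=33  11=13  12=37  13=4  14=24  15=11
Turnaround (C−A): 10=33  11=13  12=37  13=4  14=24  15=11
Waiting = turnaround − burst: 10=22, 11=10, 12=23, 13=3, 14=18, 15=9
Total waiting = 22 + 10 + 23 + 3 + 18 + 9 = 85

85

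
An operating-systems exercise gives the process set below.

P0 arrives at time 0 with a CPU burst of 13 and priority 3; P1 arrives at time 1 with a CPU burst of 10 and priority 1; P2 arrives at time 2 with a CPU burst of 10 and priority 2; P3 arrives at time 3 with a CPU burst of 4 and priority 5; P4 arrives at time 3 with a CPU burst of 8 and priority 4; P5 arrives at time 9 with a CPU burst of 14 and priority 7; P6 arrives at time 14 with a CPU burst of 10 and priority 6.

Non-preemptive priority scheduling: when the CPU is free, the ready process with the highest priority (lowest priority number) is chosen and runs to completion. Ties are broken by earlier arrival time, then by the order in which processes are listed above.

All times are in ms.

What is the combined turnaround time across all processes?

247

Schedule: | P0 0-13 | P1 13-23 | P2 23-33 | P4 33-41 | P3 41-45 | P6 45-55 | P5 55-69 |
Completion: P0=13  P1=23  P2=33  P3=45  P4=41  P5=69  P6=55
Turnaround = completion − arrival: P0=13, P1=22, P2=31, P3=42, P4=38, P5=60, P6=41
Total turnaround = 13 + 22 + 31 + 42 + 38 + 60 + 41 = 247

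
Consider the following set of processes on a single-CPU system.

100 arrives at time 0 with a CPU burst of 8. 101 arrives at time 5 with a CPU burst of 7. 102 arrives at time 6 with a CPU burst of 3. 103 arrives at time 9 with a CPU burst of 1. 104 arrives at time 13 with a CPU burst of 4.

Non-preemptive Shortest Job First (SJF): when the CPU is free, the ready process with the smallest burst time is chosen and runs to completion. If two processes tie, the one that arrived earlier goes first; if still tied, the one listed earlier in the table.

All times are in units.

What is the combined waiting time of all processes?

Gantt: | 100 0-8 | 102 8-11 | 103 11-12 | 101 12-19 | 104 19-23 |
Completion: 100=8  101=19  102=11  103=12  104=23
Waiting = turnaround − burst: 100=0, 101=7, 102=2, 103=2, 104=6
Total waiting = 0 + 7 + 2 + 2 + 6 = 17

17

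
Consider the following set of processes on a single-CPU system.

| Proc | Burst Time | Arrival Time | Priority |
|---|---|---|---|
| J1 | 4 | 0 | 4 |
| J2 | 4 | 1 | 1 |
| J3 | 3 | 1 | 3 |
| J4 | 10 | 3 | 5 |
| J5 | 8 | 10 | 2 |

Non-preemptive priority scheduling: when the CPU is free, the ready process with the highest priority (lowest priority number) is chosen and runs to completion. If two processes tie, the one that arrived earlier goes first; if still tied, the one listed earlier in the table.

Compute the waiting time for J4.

16

Timeline: | J1 0-4 | J2 4-8 | J3 8-11 | J5 11-19 | J4 19-29 |
Completion: J1=4  J2=8  J3=11  J4=29  J5=19
Waiting(J4) = turnaround − burst = 26 − 10 = 16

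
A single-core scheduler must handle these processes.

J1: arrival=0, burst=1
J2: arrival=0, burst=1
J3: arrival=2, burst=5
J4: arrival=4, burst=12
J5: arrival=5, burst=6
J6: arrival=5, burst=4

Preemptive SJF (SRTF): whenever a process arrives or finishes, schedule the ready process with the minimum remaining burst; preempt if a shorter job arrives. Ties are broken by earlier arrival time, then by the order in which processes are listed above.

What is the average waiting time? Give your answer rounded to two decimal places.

3.67

Schedule: | J1 0-1 | J2 1-2 | J3 2-7 | J6 7-11 | J5 11-17 | J4 17-29 |
Completion: J1=1  J2=2  J3=7  J4=29  J5=17  J6=11
Turnaround (C−A): J1=1  J2=2  J3=5  J4=25  J5=12  J6=6
Waiting times: J1=0, J2=1, J3=0, J4=13, J5=6, J6=2
Average waiting = (0+1+0+13+6+2) / 6 = 22/6 = 3.67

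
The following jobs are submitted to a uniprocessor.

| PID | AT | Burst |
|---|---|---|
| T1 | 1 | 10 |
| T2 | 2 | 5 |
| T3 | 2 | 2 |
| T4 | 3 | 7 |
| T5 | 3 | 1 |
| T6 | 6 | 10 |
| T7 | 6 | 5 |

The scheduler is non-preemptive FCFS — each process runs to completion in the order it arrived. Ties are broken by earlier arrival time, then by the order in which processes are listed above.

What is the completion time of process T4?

25

Timeline: | idle 0-1 | T1 1-11 | T2 11-16 | T3 16-18 | T4 18-25 | T5 25-26 | T6 26-36 | T7 36-41 |
Completion: T1=11  T2=16  T3=18  T4=25  T5=26  T6=36  T7=41
Turnaround (C−A): T1=10  T2=14  T3=16  T4=22  T5=23  T6=30  T7=35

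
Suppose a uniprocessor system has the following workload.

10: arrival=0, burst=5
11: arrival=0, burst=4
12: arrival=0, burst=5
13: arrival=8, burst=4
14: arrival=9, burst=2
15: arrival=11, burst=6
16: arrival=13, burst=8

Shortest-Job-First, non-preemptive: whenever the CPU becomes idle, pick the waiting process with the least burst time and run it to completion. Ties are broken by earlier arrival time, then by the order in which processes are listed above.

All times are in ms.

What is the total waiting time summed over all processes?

Timeline: | 11 0-4 | 10 4-9 | 14 9-11 | 13 11-15 | 12 15-20 | 15 20-26 | 16 26-34 |
Completion: 10=9  11=4  12=20  13=15  14=11  15=26  16=34
Turnaround (C−A): 10=9  11=4  12=20  13=7  14=2  15=15  16=21
Waiting = turnaround − burst: 10=4, 11=0, 12=15, 13=3, 14=0, 15=9, 16=13
Total waiting = 4 + 0 + 15 + 3 + 0 + 9 + 13 = 44

44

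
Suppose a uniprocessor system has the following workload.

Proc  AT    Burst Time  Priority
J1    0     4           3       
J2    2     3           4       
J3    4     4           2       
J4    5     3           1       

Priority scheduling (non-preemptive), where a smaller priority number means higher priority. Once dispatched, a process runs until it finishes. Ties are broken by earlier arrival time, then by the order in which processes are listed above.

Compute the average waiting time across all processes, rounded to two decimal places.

3.00

Timeline: | J1 0-4 | J3 4-8 | J4 8-11 | J2 11-14 |
Completion: J1=4  J2=14  J3=8  J4=11
Turnaround (C−A): J1=4  J2=12  J3=4  J4=6
Waiting times: J1=0, J2=9, J3=0, J4=3
Average waiting = (0+9+0+3) / 4 = 12/4 = 3.00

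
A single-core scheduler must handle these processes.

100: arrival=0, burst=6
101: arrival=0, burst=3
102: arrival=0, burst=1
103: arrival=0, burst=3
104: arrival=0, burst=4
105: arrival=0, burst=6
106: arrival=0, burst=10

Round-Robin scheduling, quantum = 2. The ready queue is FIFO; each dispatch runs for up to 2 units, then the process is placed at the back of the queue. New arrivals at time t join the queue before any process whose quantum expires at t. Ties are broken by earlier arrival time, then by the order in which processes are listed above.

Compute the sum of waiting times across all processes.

Timeline: | 100 0-2 | 101 2-4 | 102 4-5 | 103 5-7 | 104 7-9 | 105 9-11 | 106 11-13 | 100 13-15 | 101 15-16 | 103 16-17 | 104 17-19 | 105 19-21 | 106 21-23 | 100 23-25 | 105 25-27 | 106 27-33 |
Completion: 100=25  101=16  102=5  103=17  104=19  105=27  106=33
Turnaround (C−A): 100=25  101=16  102=5  103=17  104=19  105=27  106=33
Waiting = turnaround − burst: 100=19, 101=13, 102=4, 103=14, 104=15, 105=21, 106=23
Total waiting = 19 + 13 + 4 + 14 + 15 + 21 + 23 = 109

109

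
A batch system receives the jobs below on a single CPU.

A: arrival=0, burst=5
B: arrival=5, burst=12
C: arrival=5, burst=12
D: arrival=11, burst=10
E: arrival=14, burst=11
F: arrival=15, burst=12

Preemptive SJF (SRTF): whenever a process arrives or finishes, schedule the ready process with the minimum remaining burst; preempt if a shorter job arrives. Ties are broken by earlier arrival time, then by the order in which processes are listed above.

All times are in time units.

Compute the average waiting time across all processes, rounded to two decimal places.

Timeline: | A 0-5 | B 5-17 | D 17-27 | E 27-38 | C 38-50 | F 50-62 |
Completion: A=5  B=17  C=50  D=27  E=38  F=62
Turnaround (C−A): A=5  B=12  C=45  D=16  E=24  F=47
Waiting times: A=0, B=0, C=33, D=6, E=13, F=35
Average waiting = (0+0+33+6+13+35) / 6 = 87/6 = 14.50

14.50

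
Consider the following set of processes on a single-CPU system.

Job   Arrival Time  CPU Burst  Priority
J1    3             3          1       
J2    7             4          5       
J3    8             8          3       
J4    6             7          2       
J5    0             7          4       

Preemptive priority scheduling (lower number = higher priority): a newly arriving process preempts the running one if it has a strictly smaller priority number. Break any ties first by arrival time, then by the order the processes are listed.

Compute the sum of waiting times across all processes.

41

Gantt: | J5 0-3 | J1 3-6 | J4 6-13 | J3 13-21 | J5 21-25 | J2 25-29 |
Completion: J1=6  J2=29  J3=21  J4=13  J5=25
Turnaround (C−A): J1=3  J2=22  J3=13  J4=7  J5=25
Waiting = turnaround − burst: J1=0, J2=18, J3=5, J4=0, J5=18
Total waiting = 0 + 18 + 5 + 0 + 18 = 41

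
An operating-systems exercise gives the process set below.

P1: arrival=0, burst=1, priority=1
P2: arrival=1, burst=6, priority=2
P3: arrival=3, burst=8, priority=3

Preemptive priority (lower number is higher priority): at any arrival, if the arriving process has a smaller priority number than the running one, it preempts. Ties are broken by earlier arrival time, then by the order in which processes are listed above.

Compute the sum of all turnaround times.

Timeline: | P1 0-1 | P2 1-7 | P3 7-15 |
Completion: P1=1  P2=7  P3=15
Turnaround = completion − arrival: P1=1, P2=6, P3=12
Total turnaround = 1 + 6 + 12 = 19

19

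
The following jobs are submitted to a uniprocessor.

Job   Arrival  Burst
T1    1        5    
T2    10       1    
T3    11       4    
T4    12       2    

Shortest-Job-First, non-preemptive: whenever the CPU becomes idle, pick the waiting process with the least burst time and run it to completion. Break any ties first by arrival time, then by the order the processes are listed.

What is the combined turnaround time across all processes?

Gantt: | idle 0-1 | T1 1-6 | idle 6-10 | T2 10-11 | T3 11-15 | T4 15-17 |
Completion: T1=6  T2=11  T3=15  T4=17
Turnaround = completion − arrival: T1=5, T2=1, T3=4, T4=5
Total turnaround = 5 + 1 + 4 + 5 = 15

15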